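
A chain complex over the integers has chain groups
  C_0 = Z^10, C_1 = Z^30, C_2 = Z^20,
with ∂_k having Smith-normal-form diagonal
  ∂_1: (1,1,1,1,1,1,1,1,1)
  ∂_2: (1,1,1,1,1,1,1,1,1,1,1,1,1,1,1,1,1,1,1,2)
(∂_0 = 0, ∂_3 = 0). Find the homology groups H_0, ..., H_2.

H_0: b_0 = 10 − 0 − 9 = 1; torsion from ∂_1 factors > 1: none. So H_0 ≅ Z.
H_1: b_1 = 30 − 9 − 20 = 1; torsion from ∂_2 factors > 1: [2]. So H_1 ≅ Z ⊕ Z/2Z.
H_2: b_2 = 20 − 20 − 0 = 0; torsion from ∂_3 factors > 1: none. So H_2 ≅ 0.

H_0 ≅ Z,  H_1 ≅ Z ⊕ Z/2Z,  H_2 = 0.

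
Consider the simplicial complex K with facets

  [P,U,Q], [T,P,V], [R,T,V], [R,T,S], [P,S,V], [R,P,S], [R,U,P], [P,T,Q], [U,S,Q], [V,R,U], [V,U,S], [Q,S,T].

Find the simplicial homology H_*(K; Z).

H_0 = Z,  H_1 = Z_2,  H_2 = 0.

Take the total order P < Q < R < S < T < U < V on the vertex set. Then K (dimension 2) consists of the simplices:

  0-simplices (7): P, Q, R, S, T, U, V
  1-simplices (18): PQ, PR, PS, PT, PU, PV, QS, QT, QU, RS, RT, RU, RV, ST, SU, SV, TV, UV
  2-simplices (12): PQT, PQU, PRS, PRU, PSV, PTV, QST, QSU, RST, RTV, RUV, SUV

so the chain groups are C_0 ≅ Z^7, C_1 ≅ Z^18, C_2 ≅ Z^12.

∂_1: C_1 → C_0 maps an edge to its endpoints' difference, ∂[p,q] = q − p.
As a 7×18 matrix over Z this has rank 6, with invariant factors (1,1,1,1,1,1).

Boundary ∂_2: C_2 → C_1 maps a triangle to the signed sum of its edges. For instance
  ∂PSV = SV − PV + PS,
  ∂RUV = UV − RV + RU.
As a 18×12 matrix over Z this has rank 12, with invariant factors (1,1,1,1,1,1,1,1,1,1,1,2).

From H_k ≅ ker(∂_k) / im(∂_{k+1}) we obtain:

  H_0: rank C_0 − rank ∂_1 = 7 − 6 = 1, and the invariant factors of ∂_1 are all 1, so H_0 = Z.
  H_1: rank ker ∂_1 − rank ∂_2 = (18 − 6) − 12 = 0, and ∂_2 has invariant factor 2 > 1, so H_1 = Z_2.
  H_2: rank ker ∂_2 − rank ∂_3 = (12 − 12) − 0 = 0, and there is no ∂_3, so H_2 = 0.

(K is a triangulation of the real projective plane RP^2.)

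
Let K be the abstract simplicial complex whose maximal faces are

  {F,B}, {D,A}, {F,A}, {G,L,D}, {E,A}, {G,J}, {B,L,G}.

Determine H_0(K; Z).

Take the total order A < B < D < E < F < G < J < L on the vertex set. Then K (dimension 2) consists of the simplices:

  0-simplices (8): A, B, D, E, F, G, J, L
  1-simplices (10): AD, AE, AF, BF, BG, BL, DG, DL, GJ, GL
  2-simplices (2): BGL, DGL

Hence C_0 ≅ Z^8, C_1 ≅ Z^10, C_2 ≅ Z^2.

∂_1: C_1 → C_0 sends each edge [p,q] (with p < q) to q − p.
The resulting 8×10 matrix has rank 7, and its Smith normal form has invariant factors (1,1,1,1,1,1,1).

Boundary ∂_2: C_2 → C_1 maps a triangle to the signed sum of its edges. For instance
  ∂BGL = GL − BL + BG,
  ∂DGL = GL − DL + DG.
As a 10×2 matrix over Z this has rank 2, with invariant factors (1,1).

Now H_k = ker ∂_k / im ∂_{k+1}, so:

  H_0: rank C_0 − rank ∂_1 = 8 − 7 = 1, and the invariant factors of ∂_1 are all 1, so H_0 ≅ Z.

H_0 ≅ Z.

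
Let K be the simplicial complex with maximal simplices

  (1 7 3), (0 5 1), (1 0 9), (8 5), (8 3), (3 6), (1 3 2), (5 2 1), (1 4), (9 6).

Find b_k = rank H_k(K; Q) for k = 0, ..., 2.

b_0 = 1, b_1 = 2, b_2 = 0.

We work with the vertex ordering 0 < 1 < 2 < 3 < 4 < 5 < 6 < 7 < 8 < 9. The simplices of K, each written with vertices in increasing order, are:

  0-simplices (10): [0], [1], [2], [3], [4], [5], [6], [7], [8], [9]
  1-simplices (16): [0,1], [0,5], [0,9], [1,2], [1,3], [1,4], [1,5], [1,7], [1,9], [2,3], [2,5], [3,6], [3,7], [3,8], [5,8], [6,9]
  2-simplices (5): [0,1,5], [0,1,9], [1,2,3], [1,2,5], [1,3,7]

so the chain groups are C_0 ≅ Z^10, C_1 ≅ Z^16, C_2 ≅ Z^5.

The boundary map ∂_1: C_1 → C_0 is given by ∂[p,q] = [q] − [p].
The resulting 10×16 matrix has rank 9, and its Smith normal form has invariant factors (1,1,1,1,1,1,1,1,1).

∂_2: C_2 → C_1 sends each 2-simplex [p,q,r] to [q,r] − [p,r] + [p,q]. For instance
  ∂[0,1,5] = [1,5] − [0,5] + [0,1],
  ∂[0,1,9] = [1,9] − [0,9] + [0,1].
This gives a 16×5 integer matrix of rank 5; reducing to Smith normal form yields diagonal entries (1,1,1,1,1).

Reading off H_k = ker ∂_k / im ∂_{k+1}:

  H_0: rank C_0 − rank ∂_1 = 10 − 9 = 1, and the invariant factors of ∂_1 are all 1, so H_0 ≅ Z.
  H_1: rank ker ∂_1 − rank ∂_2 = (16 − 9) − 5 = 2, and the invariant factors of ∂_2 are all 1, so H_1 ≅ Z^2.
  H_2: rank ker ∂_2 − rank ∂_3 = (5 − 5) − 0 = 0, and there is no ∂_3, so H_2 ≅ 0.

Hence the Betti numbers are b_0 = 1, b_1 = 2, b_2 = 0.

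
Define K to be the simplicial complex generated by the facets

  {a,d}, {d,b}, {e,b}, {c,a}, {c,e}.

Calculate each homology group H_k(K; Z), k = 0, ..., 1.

Fix the vertex order a < b < c < d < e and write every simplex with vertices in increasing order. Then dim K = 1 and the simplices of K are:

  0-simplices (5): a, b, c, d, e
  1-simplices (5): ac, ad, bd, be, ce

Hence C_0 ≅ Z^5, C_1 ≅ Z^5.

∂_1: C_1 → C_0 is given by ∂[p,q] = [q] − [p]. For instance
  ∂ce = e − c.
The resulting 5×5 matrix has rank 4, and its Smith normal form has invariant factors (1,1,1,1).

Computing H_k = (kernel of ∂_k) / (image of ∂_{k+1}):

  H_0: rank C_0 − rank ∂_1 = 5 − 4 = 1, and the invariant factors of ∂_1 are all 1, so H_0 = Z.
  H_1: rank ker ∂_1 − rank ∂_2 = (5 − 4) − 0 = 1, and there is no ∂_2, so H_1 = Z.

(K is a triangulation of the circle S^1.)

H_0 ≅ Z,  H_1 ≅ Z.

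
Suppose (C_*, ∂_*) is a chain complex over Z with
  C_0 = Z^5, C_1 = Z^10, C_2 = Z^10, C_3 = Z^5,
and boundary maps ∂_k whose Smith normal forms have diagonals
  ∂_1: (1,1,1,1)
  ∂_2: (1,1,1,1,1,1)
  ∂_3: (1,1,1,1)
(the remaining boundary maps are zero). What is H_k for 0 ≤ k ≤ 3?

H_0: b_0 = 5 − 0 − 4 = 1; torsion from ∂_1 factors > 1: none. So H_0 ≅ Z.
H_1: b_1 = 10 − 4 − 6 = 0; torsion from ∂_2 factors > 1: none. So H_1 ≅ 0.
H_2: b_2 = 10 − 6 − 4 = 0; torsion from ∂_3 factors > 1: none. So H_2 ≅ 0.
H_3: b_3 = 5 − 4 − 0 = 1; torsion from ∂_4 factors > 1: none. So H_3 ≅ Z.

H_0 ≅ Z,  H_1 = 0,  H_2 = 0,  H_3 ≅ Z.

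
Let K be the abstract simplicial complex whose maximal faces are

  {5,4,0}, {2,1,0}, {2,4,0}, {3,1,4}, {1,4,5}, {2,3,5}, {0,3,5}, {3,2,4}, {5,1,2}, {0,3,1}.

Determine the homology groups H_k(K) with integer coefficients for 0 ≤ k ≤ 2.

Fix the vertex order 0 < 1 < 2 < 3 < 4 < 5 and write every simplex with vertices in increasing order. Then dim K = 2 and the simplices of K are:

  0-simplices (6): [0], [1], [2], [3], [4], [5]
  1-simplices (15): [0,1], [0,2], [0,3], [0,4], [0,5], [1,2], [1,3], [1,4], [1,5], [2,3], [2,4], [2,5], [3,4], [3,5], [4,5]
  2-simplices (10): [0,1,2], [0,1,3], [0,2,4], [0,3,5], [0,4,5], [1,2,5], [1,3,4], [1,4,5], [2,3,4], [2,3,5]

so the chain groups are C_0 ≅ Z^6, C_1 ≅ Z^15, C_2 ≅ Z^10.

The boundary map ∂_1: C_1 → C_0 is given by ∂[p,q] = [q] − [p].
As a 6×15 matrix over Z this has rank 5, with invariant factors (1,1,1,1,1).

Boundary ∂_2: C_2 → C_1 acts by ∂[p,q,r] = [q,r] − [p,r] + [p,q]. For instance
  ∂[2,3,5] = [3,5] − [2,5] + [2,3],
  ∂[0,2,4] = [2,4] − [0,4] + [0,2].
This gives a 15×10 integer matrix of rank 10; reducing to Smith normal form yields diagonal entries (1,1,1,1,1,1,1,1,1,2).

Now H_k = ker ∂_k / im ∂_{k+1}, so:

  H_0: rank C_0 − rank ∂_1 = 6 − 5 = 1, and the invariant factors of ∂_1 are all 1, so H_0 ≅ Z.
  H_1: rank ker ∂_1 − rank ∂_2 = (15 − 5) − 10 = 0, and ∂_2 has invariant factor 2 > 1, so H_1 ≅ Z/2.
  H_2: rank ker ∂_2 − rank ∂_3 = (10 − 10) − 0 = 0, and there is no ∂_3, so H_2 ≅ 0.

As a check, the Euler characteristic is 6 − 15 + 10 = 1, which agrees with 1 − 0 + 0 = 1.
(K is a triangulation of the real projective plane RP^2.)

H_0 = Z,  H_1 = Z/2,  H_2 = 0.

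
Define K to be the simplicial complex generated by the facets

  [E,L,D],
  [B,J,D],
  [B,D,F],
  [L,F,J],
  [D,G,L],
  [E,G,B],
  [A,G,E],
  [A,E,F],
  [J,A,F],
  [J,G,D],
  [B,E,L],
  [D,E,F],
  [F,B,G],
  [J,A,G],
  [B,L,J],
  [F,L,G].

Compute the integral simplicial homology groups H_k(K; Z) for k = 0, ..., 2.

H_0 ≅ Z,  H_1 ≅ Z^2,  H_2 ≅ Z.

Fix the vertex order A < B < D < E < F < G < J < L and write every simplex with vertices in increasing order. Then dim K = 2 and the simplices of K are:

  0-simplices (8): A, B, D, E, F, G, J, L
  1-simplices (24): AE, AF, AG, AJ, BD, BE, BF, BG, BJ, BL, DE, DF, DG, DJ, DL, EF, EG, EL, FG, FJ, FL, GJ, GL, JL
  2-simplices (16): AEF, AEG, AFJ, AGJ, BDF, BDJ, BEG, BEL, BFG, BJL, DEF, DEL, DGJ, DGL, FGL, FJL

Hence C_0 ≅ Z^8, C_1 ≅ Z^24, C_2 ≅ Z^16.

Boundary ∂_1: C_1 → C_0 maps an edge to its endpoints' difference, ∂[p,q] = q − p.
The resulting 8×24 matrix has rank 7, and its Smith normal form has invariant factors (1,1,1,1,1,1,1).

Boundary ∂_2: C_2 → C_1 sends each 2-simplex [p,q,r] to [q,r] − [p,r] + [p,q]. For instance
  ∂FJL = JL − FL + FJ,
  ∂BFG = FG − BG + BF.
As a 24×16 matrix over Z this has rank 15, with invariant factors (1,1,1,1,1,1,1,1,1,1,1,1,1,1,1).

From H_k ≅ ker(∂_k) / im(∂_{k+1}) we obtain:

  H_0: rank C_0 − rank ∂_1 = 8 − 7 = 1, and the invariant factors of ∂_1 are all 1, so H_0 ≅ Z.
  H_1: rank ker ∂_1 − rank ∂_2 = (24 − 7) − 15 = 2, and the invariant factors of ∂_2 are all 1, so H_1 ≅ Z^2.
  H_2: rank ker ∂_2 − rank ∂_3 = (16 − 15) − 0 = 1, and there is no ∂_3, so H_2 ≅ Z.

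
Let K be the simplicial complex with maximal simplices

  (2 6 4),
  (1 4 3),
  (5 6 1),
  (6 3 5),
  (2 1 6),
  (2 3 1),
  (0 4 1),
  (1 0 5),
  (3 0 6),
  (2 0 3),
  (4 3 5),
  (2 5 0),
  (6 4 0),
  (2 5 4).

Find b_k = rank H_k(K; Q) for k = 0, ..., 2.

Take the total order 0 < 1 < 2 < 3 < 4 < 5 < 6 on the vertex set. Then K (dimension 2) consists of the simplices:

  0-simplices (7): [0], [1], [2], [3], [4], [5], [6]
  1-simplices (21): [0,1], [0,2], [0,3], [0,4], [0,5], [0,6], [1,2], [1,3], [1,4], [1,5], [1,6], [2,3], [2,4], [2,5], [2,6], [3,4], [3,5], [3,6], [4,5], [4,6], [5,6]
  2-simplices (14): [0,1,4], [0,1,5], [0,2,3], [0,2,5], [0,3,6], [0,4,6], [1,2,3], [1,2,6], [1,3,4], [1,5,6], [2,4,5], [2,4,6], [3,4,5], [3,5,6]

Hence C_0 ≅ Z^7, C_1 ≅ Z^21, C_2 ≅ Z^14.

∂_1: C_1 → C_0 is given by ∂[p,q] = [q] − [p]. For instance
  ∂[2,4] = [4] − [2].
The 7×21 boundary matrix has rank 6 and Smith normal form diag(1,1,1,1,1,1).

Boundary ∂_2: C_2 → C_1 maps a triangle to the signed sum of its edges. For instance
  ∂[0,2,5] = [2,5] − [0,5] + [0,2],
  ∂[3,4,5] = [4,5] − [3,5] + [3,4].
The 21×14 boundary matrix has rank 13 and Smith normal form diag(1,1,1,1,1,1,1,1,1,1,1,1,1).

Reading off H_k = ker ∂_k / im ∂_{k+1}:

  H_0: rank C_0 − rank ∂_1 = 7 − 6 = 1, and the invariant factors of ∂_1 are all 1, so H_0 ≅ Z.
  H_1: rank ker ∂_1 − rank ∂_2 = (21 − 6) − 13 = 2, and the invariant factors of ∂_2 are all 1, so H_1 ≅ Z^2.
  H_2: rank ker ∂_2 − rank ∂_3 = (14 − 13) − 0 = 1, and there is no ∂_3, so H_2 ≅ Z.

As a check, the Euler characteristic is 7 − 21 + 14 = 0, which agrees with 1 − 2 + 1 = 0.

Hence the Betti numbers are b_0 = 1, b_1 = 2, b_2 = 1.

b_0 = 1, b_1 = 2, b_2 = 1.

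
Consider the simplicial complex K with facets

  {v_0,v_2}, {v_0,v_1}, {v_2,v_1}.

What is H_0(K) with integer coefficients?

H_0 = Z.

We work with the vertex ordering v_0 < v_1 < v_2. The simplices of K, each written with vertices in increasing order, are:

  0-simplices (3): [v_0], [v_1], [v_2]
  1-simplices (3): [v_0,v_1], [v_0,v_2], [v_1,v_2]

so the chain groups are C_0 ≅ Z^3, C_1 ≅ Z^3.

The boundary map ∂_1: C_1 → C_0 maps an edge to its endpoints' difference, ∂[p,q] = q − p. For instance
  ∂[v_0,v_2] = [v_2] − [v_0].
This gives a 3×3 integer matrix of rank 2; reducing to Smith normal form yields diagonal entries (1,1).

Now H_k = ker ∂_k / im ∂_{k+1}, so:

  H_0: rank C_0 − rank ∂_1 = 3 − 2 = 1, and the invariant factors of ∂_1 are all 1, so H_0 = Z.

(K is a triangulation of the circle S^1.)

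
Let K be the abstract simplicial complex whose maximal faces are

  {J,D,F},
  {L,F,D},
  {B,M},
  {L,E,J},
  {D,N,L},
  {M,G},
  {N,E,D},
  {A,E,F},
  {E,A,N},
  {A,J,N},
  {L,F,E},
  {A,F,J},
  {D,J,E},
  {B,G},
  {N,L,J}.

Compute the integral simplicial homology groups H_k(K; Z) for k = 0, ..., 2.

We work with the vertex ordering A < B < D < E < F < G < J < L < M < N. The simplices of K, each written with vertices in increasing order, are:

  0-simplices (10): A, B, D, E, F, G, J, L, M, N
  1-simplices (21): AE, AF, AJ, AN, BG, BM, DE, DF, DJ, DL, DN, EF, EJ, EL, EN, FJ, FL, GM, JL, JN, LN
  2-simplices (12): AEF, AEN, AFJ, AJN, DEJ, DEN, DFJ, DFL, DLN, EFL, EJL, JLN

so the chain groups are C_0 ≅ Z^10, C_1 ≅ Z^21, C_2 ≅ Z^12.

The boundary map ∂_1: C_1 → C_0 sends each edge [p,q] (with p < q) to q − p. For instance
  ∂DL = L − D.
As a 10×21 matrix over Z this has rank 8, with invariant factors (1,1,1,1,1,1,1,1).

Boundary ∂_2: C_2 → C_1 sends each 2-simplex [p,q,r] to [q,r] − [p,r] + [p,q]. For instance
  ∂DEJ = EJ − DJ + DE,
  ∂AEF = EF − AF + AE.
The 21×12 boundary matrix has rank 12 and Smith normal form diag(1,1,1,1,1,1,1,1,1,1,1,2).

Now H_k = ker ∂_k / im ∂_{k+1}, so:

  H_0: rank C_0 − rank ∂_1 = 10 − 8 = 2, and the invariant factors of ∂_1 are all 1, so H_0 ≅ Z^2.
  H_1: rank ker ∂_1 − rank ∂_2 = (21 − 8) − 12 = 1, and ∂_2 has invariant factor 2 > 1, so H_1 ≅ Z ⊕ Z/2Z.
  H_2: rank ker ∂_2 − rank ∂_3 = (12 − 12) − 0 = 0, and there is no ∂_3, so H_2 ≅ 0.

(K is a triangulation of the disjoint union of the real projective plane RP^2 and the circle S^1.)

H_0 ≅ Z^2,  H_1 ≅ Z ⊕ Z/2Z,  H_2 = 0.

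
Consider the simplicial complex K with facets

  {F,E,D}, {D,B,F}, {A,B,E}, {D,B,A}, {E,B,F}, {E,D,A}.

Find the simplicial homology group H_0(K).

We work with the vertex ordering A < B < D < E < F. The simplices of K, each written with vertices in increasing order, are:

  0-simplices (5): A, B, D, E, F
  1-simplices (9): AB, AD, AE, BD, BE, BF, DE, DF, EF
  2-simplices (6): ABD, ABE, ADE, BDF, BEF, DEF

giving chain groups C_0 ≅ Z^5, C_1 ≅ Z^9, C_2 ≅ Z^6.

The boundary map ∂_1: C_1 → C_0 maps an edge to its endpoints' difference, ∂[p,q] = q − p. For instance
  ∂DF = F − D.
The resulting 5×9 matrix has rank 4, and its Smith normal form has invariant factors (1,1,1,1).

The boundary map ∂_2: C_2 → C_1 sends each 2-simplex [p,q,r] to [q,r] − [p,r] + [p,q]. For instance
  ∂ABE = BE − AE + AB,
  ∂BEF = EF − BF + BE.
The 9×6 boundary matrix has rank 5 and Smith normal form diag(1,1,1,1,1).

Reading off H_k = ker ∂_k / im ∂_{k+1}:

  H_0: rank C_0 − rank ∂_1 = 5 − 4 = 1, and the invariant factors of ∂_1 are all 1, so H_0 = Z.

H_0 ≅ Z.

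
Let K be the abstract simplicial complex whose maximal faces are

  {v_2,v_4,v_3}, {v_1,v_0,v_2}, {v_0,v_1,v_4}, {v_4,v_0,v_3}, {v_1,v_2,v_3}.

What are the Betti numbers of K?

We work with the vertex ordering v_0 < v_1 < v_2 < v_3 < v_4. The simplices of K, each written with vertices in increasing order, are:

  0-simplices (5): [v_0], [v_1], [v_2], [v_3], [v_4]
  1-simplices (10): [v_0,v_1], [v_0,v_2], [v_0,v_3], [v_0,v_4], [v_1,v_2], [v_1,v_3], [v_1,v_4], [v_2,v_3], [v_2,v_4], [v_3,v_4]
  2-simplices (5): [v_0,v_1,v_2], [v_0,v_1,v_4], [v_0,v_3,v_4], [v_1,v_2,v_3], [v_2,v_3,v_4]

so the chain groups are C_0 ≅ Z^5, C_1 ≅ Z^10, C_2 ≅ Z^5.

The boundary map ∂_1: C_1 → C_0 sends each edge [p,q] (with p < q) to q − p.
As a 5×10 matrix over Z this has rank 4, with invariant factors (1,1,1,1).

The boundary map ∂_2: C_2 → C_1 sends each 2-simplex [p,q,r] to [q,r] − [p,r] + [p,q]. For instance
  ∂[v_0,v_3,v_4] = [v_3,v_4] − [v_0,v_4] + [v_0,v_3],
  ∂[v_0,v_1,v_2] = [v_1,v_2] − [v_0,v_2] + [v_0,v_1].
The 10×5 boundary matrix has rank 5 and Smith normal form diag(1,1,1,1,1).

Now H_k = ker ∂_k / im ∂_{k+1}, so:

  H_0: rank C_0 − rank ∂_1 = 5 − 4 = 1, and the invariant factors of ∂_1 are all 1, so H_0 ≅ Z.
  H_1: rank ker ∂_1 − rank ∂_2 = (10 − 4) − 5 = 1, and the invariant factors of ∂_2 are all 1, so H_1 ≅ Z.
  H_2: rank ker ∂_2 − rank ∂_3 = (5 − 5) − 0 = 0, and there is no ∂_3, so H_2 ≅ 0.

Hence the Betti numbers are b_0 = 1, b_1 = 1, b_2 = 0.

b_0 = 1, b_1 = 1, b_2 = 0.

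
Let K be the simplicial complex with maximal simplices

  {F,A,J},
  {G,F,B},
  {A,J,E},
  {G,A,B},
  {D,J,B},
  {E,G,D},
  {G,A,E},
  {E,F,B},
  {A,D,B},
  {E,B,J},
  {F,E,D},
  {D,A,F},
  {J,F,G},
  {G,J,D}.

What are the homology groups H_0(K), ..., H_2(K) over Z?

Fix the vertex order A < B < D < E < F < G < J and write every simplex with vertices in increasing order. Then dim K = 2 and the simplices of K are:

  0-simplices (7): A, B, D, E, F, G, J
  1-simplices (21): AB, AD, AE, AF, AG, AJ, BD, BE, BF, BG, BJ, DE, DF, DG, DJ, EF, EG, EJ, FG, FJ, GJ
  2-simplices (14): ABD, ABG, ADF, AEG, AEJ, AFJ, BDJ, BEF, BEJ, BFG, DEF, DEG, DGJ, FGJ

so the chain groups are C_0 ≅ Z^7, C_1 ≅ Z^21, C_2 ≅ Z^14.

Boundary ∂_1: C_1 → C_0 is given by ∂[p,q] = [q] − [p].
The 7×21 boundary matrix has rank 6 and Smith normal form diag(1,1,1,1,1,1).

The boundary map ∂_2: C_2 → C_1 sends each 2-simplex [p,q,r] to [q,r] − [p,r] + [p,q]. For instance
  ∂FGJ = GJ − FJ + FG,
  ∂ABG = BG − AG + AB.
The 21×14 boundary matrix has rank 13 and Smith normal form diag(1,1,1,1,1,1,1,1,1,1,1,1,1).

Now H_k = ker ∂_k / im ∂_{k+1}, so:

  H_0: rank C_0 − rank ∂_1 = 7 − 6 = 1, and the invariant factors of ∂_1 are all 1, so H_0 = Z.
  H_1: rank ker ∂_1 − rank ∂_2 = (21 − 6) − 13 = 2, and the invariant factors of ∂_2 are all 1, so H_1 = Z^2.
  H_2: rank ker ∂_2 − rank ∂_3 = (14 − 13) − 0 = 1, and there is no ∂_3, so H_2 = Z.

As a check, the Euler characteristic is 7 − 21 + 14 = 0, which agrees with 1 − 2 + 1 = 0.
(K is a triangulation of the torus T^2.)

H_0 = Z,  H_1 = Z^2,  H_2 = Z.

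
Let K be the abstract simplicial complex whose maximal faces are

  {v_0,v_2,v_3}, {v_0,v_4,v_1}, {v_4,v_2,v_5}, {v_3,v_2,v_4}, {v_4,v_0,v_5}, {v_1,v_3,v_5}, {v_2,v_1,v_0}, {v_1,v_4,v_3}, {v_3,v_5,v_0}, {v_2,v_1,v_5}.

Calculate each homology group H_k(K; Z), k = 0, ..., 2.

H_0 = Z,  H_1 = Z/2,  H_2 = 0.

K has 6 vertices, 15 edges, 10 triangles.
rank ∂_0 = 0, rank ∂_1 = 5 ⇒ b_0 = 6 − 0 − 5 = 1; all invariant factors of ∂_1 are 1 so no torsion. So H_0 ≅ Z.
rank ∂_1 = 5, rank ∂_2 = 10 ⇒ b_1 = 15 − 5 − 10 = 0; ∂_2 has invariant factor(s) [2] giving torsion. So H_1 ≅ Z/2.
rank ∂_2 = 10, rank ∂_3 = 0 ⇒ b_2 = 10 − 10 − 0 = 0. So H_2 ≅ 0.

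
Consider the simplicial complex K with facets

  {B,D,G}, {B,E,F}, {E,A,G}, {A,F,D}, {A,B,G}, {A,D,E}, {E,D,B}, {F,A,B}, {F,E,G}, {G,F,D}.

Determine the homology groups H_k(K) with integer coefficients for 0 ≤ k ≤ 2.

Order the vertices as A < B < D < E < F < G. Listing each simplex with vertices in this order, K has dimension 2 with simplices:

  0-simplices (6): A, B, D, E, F, G
  1-simplices (15): AB, AD, AE, AF, AG, BD, BE, BF, BG, DE, DF, DG, EF, EG, FG
  2-simplices (10): ABF, ABG, ADE, ADF, AEG, BDE, BDG, BEF, DFG, EFG

so the chain groups are C_0 ≅ Z^6, C_1 ≅ Z^15, C_2 ≅ Z^10.

∂_1: C_1 → C_0 maps an edge to its endpoints' difference, ∂[p,q] = q − p.
As a 6×15 matrix over Z this has rank 5, with invariant factors (1,1,1,1,1).

The boundary map ∂_2: C_2 → C_1 sends each 2-simplex [p,q,r] to [q,r] − [p,r] + [p,q]. For instance
  ∂ADF = DF − AF + AD,
  ∂BDG = DG − BG + BD.
As a 15×10 matrix over Z this has rank 10, with invariant factors (1,1,1,1,1,1,1,1,1,2).

Reading off H_k = ker ∂_k / im ∂_{k+1}:

  H_0: rank C_0 − rank ∂_1 = 6 − 5 = 1, and the invariant factors of ∂_1 are all 1, so H_0 ≅ Z.
  H_1: rank ker ∂_1 − rank ∂_2 = (15 − 5) − 10 = 0, and ∂_2 has invariant factor 2 > 1, so H_1 ≅ Z/2.
  H_2: rank ker ∂_2 − rank ∂_3 = (10 − 10) − 0 = 0, and there is no ∂_3, so H_2 ≅ 0.

As a check, the Euler characteristic is 6 − 15 + 10 = 1, which agrees with 1 − 0 + 0 = 1.
(K is a triangulation of the real projective plane RP^2.)

H_0 ≅ Z,  H_1 ≅ Z/2,  H_2 = 0.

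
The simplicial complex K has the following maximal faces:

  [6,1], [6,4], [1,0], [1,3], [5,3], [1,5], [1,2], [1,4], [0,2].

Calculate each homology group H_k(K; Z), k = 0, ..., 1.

H_0 ≅ Z,  H_1 ≅ Z^3.

We work with the vertex ordering 0 < 1 < 2 < 3 < 4 < 5 < 6. The simplices of K, each written with vertices in increasing order, are:

  0-simplices (7): [0], [1], [2], [3], [4], [5], [6]
  1-simplices (9): [0,1], [0,2], [1,2], [1,3], [1,4], [1,5], [1,6], [3,5], [4,6]

Hence C_0 ≅ Z^7, C_1 ≅ Z^9.

Boundary ∂_1: C_1 → C_0 is given by ∂[p,q] = [q] − [p]. For instance
  ∂[4,6] = [6] − [4].
The resulting 7×9 matrix has rank 6, and its Smith normal form has invariant factors (1,1,1,1,1,1).

Computing H_k = (kernel of ∂_k) / (image of ∂_{k+1}):

  H_0: rank C_0 − rank ∂_1 = 7 − 6 = 1, and the invariant factors of ∂_1 are all 1, so H_0 ≅ Z.
  H_1: rank ker ∂_1 − rank ∂_2 = (9 − 6) − 0 = 3, and there is no ∂_2, so H_1 ≅ Z^3.

As a check, the Euler characteristic is 7 − 9 = -2, which agrees with 1 − 3 = -2.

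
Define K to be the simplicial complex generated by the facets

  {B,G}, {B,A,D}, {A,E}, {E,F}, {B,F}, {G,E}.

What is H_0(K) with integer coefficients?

We work with the vertex ordering A < B < D < E < F < G. The simplices of K, each written with vertices in increasing order, are:

  0-simplices (6): A, B, D, E, F, G
  1-simplices (8): AB, AD, AE, BD, BF, BG, EF, EG
  2-simplices (1): ABD

Hence C_0 ≅ Z^6, C_1 ≅ Z^8, C_2 ≅ Z^1.

The boundary map ∂_1: C_1 → C_0 maps an edge to its endpoints' difference, ∂[p,q] = q − p. For instance
  ∂AB = B − A.
The 6×8 boundary matrix has rank 5 and Smith normal form diag(1,1,1,1,1).

The boundary map ∂_2: C_2 → C_1 sends each 2-simplex [p,q,r] to [q,r] − [p,r] + [p,q]. For instance
  ∂ABD = BD − AD + AB.
As a 8×1 matrix over Z this has rank 1, with invariant factors (1).

Now H_k = ker ∂_k / im ∂_{k+1}, so:

  H_0: rank C_0 − rank ∂_1 = 6 − 5 = 1, and the invariant factors of ∂_1 are all 1, so H_0 = Z.

H_0 ≅ Z.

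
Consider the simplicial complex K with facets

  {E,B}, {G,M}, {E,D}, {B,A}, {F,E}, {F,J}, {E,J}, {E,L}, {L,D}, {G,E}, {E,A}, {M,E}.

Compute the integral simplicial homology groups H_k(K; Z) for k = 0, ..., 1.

Order the vertices as A < B < D < E < F < G < J < L < M. Listing each simplex with vertices in this order, K has dimension 1 with simplices:

  0-simplices (9): A, B, D, E, F, G, J, L, M
  1-simplices (12): AB, AE, BE, DE, DL, EF, EG, EJ, EL, EM, FJ, GM

giving chain groups C_0 ≅ Z^9, C_1 ≅ Z^12.

∂_1: C_1 → C_0 maps an edge to its endpoints' difference, ∂[p,q] = q − p. For instance
  ∂EF = F − E.
As a 9×12 matrix over Z this has rank 8, with invariant factors (1,1,1,1,1,1,1,1).

Now H_k = ker ∂_k / im ∂_{k+1}, so:

  H_0: rank C_0 − rank ∂_1 = 9 − 8 = 1, and the invariant factors of ∂_1 are all 1, so H_0 = Z.
  H_1: rank ker ∂_1 − rank ∂_2 = (12 − 8) − 0 = 4, and there is no ∂_2, so H_1 = Z^4.

H_0 ≅ Z,  H_1 ≅ Z^4.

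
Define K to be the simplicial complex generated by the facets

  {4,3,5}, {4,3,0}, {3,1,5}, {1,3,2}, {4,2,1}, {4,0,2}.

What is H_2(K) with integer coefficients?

H_2 ≅ 0.

Order the vertices as 0 < 1 < 2 < 3 < 4 < 5. Listing each simplex with vertices in this order, K has dimension 2 with simplices:

  0-simplices (6): [0], [1], [2], [3], [4], [5]
  1-simplices (12): [0,2], [0,3], [0,4], [1,2], [1,3], [1,4], [1,5], [2,3], [2,4], [3,4], [3,5], [4,5]
  2-simplices (6): [0,2,4], [0,3,4], [1,2,3], [1,2,4], [1,3,5], [3,4,5]

so the chain groups are C_0 ≅ Z^6, C_1 ≅ Z^12, C_2 ≅ Z^6.

The boundary map ∂_1: C_1 → C_0 is given by ∂[p,q] = [q] − [p].
The resulting 6×12 matrix has rank 5, and its Smith normal form has invariant factors (1,1,1,1,1).

Boundary ∂_2: C_2 → C_1 sends each 2-simplex [p,q,r] to [q,r] − [p,r] + [p,q]. For instance
  ∂[3,4,5] = [4,5] − [3,5] + [3,4],
  ∂[1,3,5] = [3,5] − [1,5] + [1,3].
The resulting 12×6 matrix has rank 6, and its Smith normal form has invariant factors (1,1,1,1,1,1).

From H_k ≅ ker(∂_k) / im(∂_{k+1}) we obtain:

  H_2: rank ker ∂_2 − rank ∂_3 = (6 − 6) − 0 = 0, and there is no ∂_3, so H_2 = 0.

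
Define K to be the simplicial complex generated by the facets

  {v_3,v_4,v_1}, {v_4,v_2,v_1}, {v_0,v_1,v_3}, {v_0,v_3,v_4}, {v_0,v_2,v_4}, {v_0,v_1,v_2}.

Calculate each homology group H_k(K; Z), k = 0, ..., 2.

H_0 = Z,  H_1 = 0,  H_2 = Z.

Take the total order v_0 < v_1 < v_2 < v_3 < v_4 on the vertex set. Then K (dimension 2) consists of the simplices:

  0-simplices (5): [v_0], [v_1], [v_2], [v_3], [v_4]
  1-simplices (9): [v_0,v_1], [v_0,v_2], [v_0,v_3], [v_0,v_4], [v_1,v_2], [v_1,v_3], [v_1,v_4], [v_2,v_4], [v_3,v_4]
  2-simplices (6): [v_0,v_1,v_2], [v_0,v_1,v_3], [v_0,v_2,v_4], [v_0,v_3,v_4], [v_1,v_2,v_4], [v_1,v_3,v_4]

so the chain groups are C_0 ≅ Z^5, C_1 ≅ Z^9, C_2 ≅ Z^6.

∂_1: C_1 → C_0 is given by ∂[p,q] = [q] − [p]. For instance
  ∂[v_2,v_4] = [v_4] − [v_2].
This gives a 5×9 integer matrix of rank 4; reducing to Smith normal form yields diagonal entries (1,1,1,1).

Boundary ∂_2: C_2 → C_1 sends each 2-simplex [p,q,r] to [q,r] − [p,r] + [p,q]. For instance
  ∂[v_0,v_3,v_4] = [v_3,v_4] − [v_0,v_4] + [v_0,v_3],
  ∂[v_1,v_3,v_4] = [v_3,v_4] − [v_1,v_4] + [v_1,v_3].
This gives a 9×6 integer matrix of rank 5; reducing to Smith normal form yields diagonal entries (1,1,1,1,1).

Reading off H_k = ker ∂_k / im ∂_{k+1}:

  H_0: rank C_0 − rank ∂_1 = 5 − 4 = 1, and the invariant factors of ∂_1 are all 1, so H_0 = Z.
  H_1: rank ker ∂_1 − rank ∂_2 = (9 − 4) − 5 = 0, and the invariant factors of ∂_2 are all 1, so H_1 = 0.
  H_2: rank ker ∂_2 − rank ∂_3 = (6 − 5) − 0 = 1, and there is no ∂_3, so H_2 = Z.

As a check, the Euler characteristic is 5 − 9 + 6 = 2, which agrees with 1 − 0 + 1 = 2.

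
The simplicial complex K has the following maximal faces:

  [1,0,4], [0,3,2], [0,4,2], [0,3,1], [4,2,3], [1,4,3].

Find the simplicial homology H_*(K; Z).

H_0 ≅ Z,  H_1 = 0,  H_2 ≅ Z.

Fix the vertex order 0 < 1 < 2 < 3 < 4 and write every simplex with vertices in increasing order. Then dim K = 2 and the simplices of K are:

  0-simplices (5): [0], [1], [2], [3], [4]
  1-simplices (9): [0,1], [0,2], [0,3], [0,4], [1,3], [1,4], [2,3], [2,4], [3,4]
  2-simplices (6): [0,1,3], [0,1,4], [0,2,3], [0,2,4], [1,3,4], [2,3,4]

so the chain groups are C_0 ≅ Z^5, C_1 ≅ Z^9, C_2 ≅ Z^6.

Boundary ∂_1: C_1 → C_0 maps an edge to its endpoints' difference, ∂[p,q] = q − p. For instance
  ∂[2,3] = [3] − [2].
The resulting 5×9 matrix has rank 4, and its Smith normal form has invariant factors (1,1,1,1).

The boundary map ∂_2: C_2 → C_1 acts by ∂[p,q,r] = [q,r] − [p,r] + [p,q]. For instance
  ∂[1,3,4] = [3,4] − [1,4] + [1,3],
  ∂[0,2,3] = [2,3] − [0,3] + [0,2].
The resulting 9×6 matrix has rank 5, and its Smith normal form has invariant factors (1,1,1,1,1).

From H_k ≅ ker(∂_k) / im(∂_{k+1}) we obtain:

  H_0: rank C_0 − rank ∂_1 = 5 − 4 = 1, and the invariant factors of ∂_1 are all 1, so H_0 = Z.
  H_1: rank ker ∂_1 − rank ∂_2 = (9 − 4) − 5 = 0, and the invariant factors of ∂_2 are all 1, so H_1 = 0.
  H_2: rank ker ∂_2 − rank ∂_3 = (6 − 5) − 0 = 1, and there is no ∂_3, so H_2 = Z.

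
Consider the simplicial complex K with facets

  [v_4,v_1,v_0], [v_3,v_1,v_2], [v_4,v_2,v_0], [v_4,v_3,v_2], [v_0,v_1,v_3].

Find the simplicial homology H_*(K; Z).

H_0 ≅ Z,  H_1 ≅ Z,  H_2 = 0.

Fix the vertex order v_0 < v_1 < v_2 < v_3 < v_4 and write every simplex with vertices in increasing order. Then dim K = 2 and the simplices of K are:

  0-simplices (5): [v_0], [v_1], [v_2], [v_3], [v_4]
  1-simplices (10): [v_0,v_1], [v_0,v_2], [v_0,v_3], [v_0,v_4], [v_1,v_2], [v_1,v_3], [v_1,v_4], [v_2,v_3], [v_2,v_4], [v_3,v_4]
  2-simplices (5): [v_0,v_1,v_3], [v_0,v_1,v_4], [v_0,v_2,v_4], [v_1,v_2,v_3], [v_2,v_3,v_4]

so the chain groups are C_0 ≅ Z^5, C_1 ≅ Z^10, C_2 ≅ Z^5.

The boundary map ∂_1: C_1 → C_0 sends each edge [p,q] (with p < q) to q − p. For instance
  ∂[v_1,v_4] = [v_4] − [v_1].
This gives a 5×10 integer matrix of rank 4; reducing to Smith normal form yields diagonal entries (1,1,1,1).

∂_2: C_2 → C_1 acts by ∂[p,q,r] = [q,r] − [p,r] + [p,q]. For instance
  ∂[v_0,v_2,v_4] = [v_2,v_4] − [v_0,v_4] + [v_0,v_2],
  ∂[v_2,v_3,v_4] = [v_3,v_4] − [v_2,v_4] + [v_2,v_3].
As a 10×5 matrix over Z this has rank 5, with invariant factors (1,1,1,1,1).

Reading off H_k = ker ∂_k / im ∂_{k+1}:

  H_0: rank C_0 − rank ∂_1 = 5 − 4 = 1, and the invariant factors of ∂_1 are all 1, so H_0 = Z.
  H_1: rank ker ∂_1 − rank ∂_2 = (10 − 4) − 5 = 1, and the invariant factors of ∂_2 are all 1, so H_1 = Z.
  H_2: rank ker ∂_2 − rank ∂_3 = (5 − 5) − 0 = 0, and there is no ∂_3, so H_2 = 0.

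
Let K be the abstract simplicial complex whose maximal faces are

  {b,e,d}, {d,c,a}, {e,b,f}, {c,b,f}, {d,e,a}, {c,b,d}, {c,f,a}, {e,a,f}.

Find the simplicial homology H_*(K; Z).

H_0 ≅ Z,  H_1 = 0,  H_2 ≅ Z.

We work with the vertex ordering a < b < c < d < e < f. The simplices of K, each written with vertices in increasing order, are:

  0-simplices (6): a, b, c, d, e, f
  1-simplices (12): ac, ad, ae, af, bc, bd, be, bf, cd, cf, de, ef
  2-simplices (8): acd, acf, ade, aef, bcd, bcf, bde, bef

giving chain groups C_0 ≅ Z^6, C_1 ≅ Z^12, C_2 ≅ Z^8.

Boundary ∂_1: C_1 → C_0 maps an edge to its endpoints' difference, ∂[p,q] = q − p.
This gives a 6×12 integer matrix of rank 5; reducing to Smith normal form yields diagonal entries (1,1,1,1,1).

Boundary ∂_2: C_2 → C_1 sends each 2-simplex [p,q,r] to [q,r] − [p,r] + [p,q]. For instance
  ∂bcd = cd − bd + bc,
  ∂bde = de − be + bd.
This gives a 12×8 integer matrix of rank 7; reducing to Smith normal form yields diagonal entries (1,1,1,1,1,1,1).

Computing H_k = (kernel of ∂_k) / (image of ∂_{k+1}):

  H_0: rank C_0 − rank ∂_1 = 6 − 5 = 1, and the invariant factors of ∂_1 are all 1, so H_0 ≅ Z.
  H_1: rank ker ∂_1 − rank ∂_2 = (12 − 5) − 7 = 0, and the invariant factors of ∂_2 are all 1, so H_1 ≅ 0.
  H_2: rank ker ∂_2 − rank ∂_3 = (8 − 7) − 0 = 1, and there is no ∂_3, so H_2 ≅ Z.

As a check, the Euler characteristic is 6 − 12 + 8 = 2, which agrees with 1 − 0 + 1 = 2.
(K is a triangulation of the 2-sphere S^2.)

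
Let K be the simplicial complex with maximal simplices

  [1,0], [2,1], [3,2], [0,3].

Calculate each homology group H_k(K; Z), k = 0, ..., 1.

Fix the vertex order 0 < 1 < 2 < 3 and write every simplex with vertices in increasing order. Then dim K = 1 and the simplices of K are:

  0-simplices (4): [0], [1], [2], [3]
  1-simplices (4): [0,1], [0,3], [1,2], [2,3]

Hence C_0 ≅ Z^4, C_1 ≅ Z^4.

Boundary ∂_1: C_1 → C_0 is given by ∂[p,q] = [q] − [p].
The resulting 4×4 matrix has rank 3, and its Smith normal form has invariant factors (1,1,1).

Computing H_k = (kernel of ∂_k) / (image of ∂_{k+1}):

  H_0: rank C_0 − rank ∂_1 = 4 − 3 = 1, and the invariant factors of ∂_1 are all 1, so H_0 ≅ Z.
  H_1: rank ker ∂_1 − rank ∂_2 = (4 − 3) − 0 = 1, and there is no ∂_2, so H_1 ≅ Z.

(K is a triangulation of the circle S^1.)

H_0 = Z,  H_1 = Z.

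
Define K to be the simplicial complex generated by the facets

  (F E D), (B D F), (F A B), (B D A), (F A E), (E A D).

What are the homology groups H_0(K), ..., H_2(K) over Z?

H_0 = Z,  H_1 = 0,  H_2 = Z.

Order the vertices as A < B < D < E < F. Listing each simplex with vertices in this order, K has dimension 2 with simplices:

  0-simplices (5): A, B, D, E, F
  1-simplices (9): AB, AD, AE, AF, BD, BF, DE, DF, EF
  2-simplices (6): ABD, ABF, ADE, AEF, BDF, DEF

giving chain groups C_0 ≅ Z^5, C_1 ≅ Z^9, C_2 ≅ Z^6.

Boundary ∂_1: C_1 → C_0 maps an edge to its endpoints' difference, ∂[p,q] = q − p. For instance
  ∂AE = E − A.
The 5×9 boundary matrix has rank 4 and Smith normal form diag(1,1,1,1).

The boundary map ∂_2: C_2 → C_1 acts by ∂[p,q,r] = [q,r] − [p,r] + [p,q]. For instance
  ∂ABF = BF − AF + AB,
  ∂BDF = DF − BF + BD.
The resulting 9×6 matrix has rank 5, and its Smith normal form has invariant factors (1,1,1,1,1).

Computing H_k = (kernel of ∂_k) / (image of ∂_{k+1}):

  H_0: rank C_0 − rank ∂_1 = 5 − 4 = 1, and the invariant factors of ∂_1 are all 1, so H_0 ≅ Z.
  H_1: rank ker ∂_1 − rank ∂_2 = (9 − 4) − 5 = 0, and the invariant factors of ∂_2 are all 1, so H_1 ≅ 0.
  H_2: rank ker ∂_2 − rank ∂_3 = (6 − 5) − 0 = 1, and there is no ∂_3, so H_2 ≅ Z.

As a check, the Euler characteristic is 5 − 9 + 6 = 2, which agrees with 1 − 0 + 1 = 2.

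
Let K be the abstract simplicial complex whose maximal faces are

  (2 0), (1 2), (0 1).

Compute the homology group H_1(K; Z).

Order the vertices as 0 < 1 < 2. Listing each simplex with vertices in this order, K has dimension 1 with simplices:

  0-simplices (3): [0], [1], [2]
  1-simplices (3): [0,1], [0,2], [1,2]

so the chain groups are C_0 ≅ Z^3, C_1 ≅ Z^3.

The boundary map ∂_1: C_1 → C_0 is given by ∂[p,q] = [q] − [p].
The resulting 3×3 matrix has rank 2, and its Smith normal form has invariant factors (1,1).

Computing H_k = (kernel of ∂_k) / (image of ∂_{k+1}):

  H_1: rank ker ∂_1 − rank ∂_2 = (3 − 2) − 0 = 1, and there is no ∂_2, so H_1 ≅ Z.

(K is a triangulation of the circle S^1.)

H_1 = Z.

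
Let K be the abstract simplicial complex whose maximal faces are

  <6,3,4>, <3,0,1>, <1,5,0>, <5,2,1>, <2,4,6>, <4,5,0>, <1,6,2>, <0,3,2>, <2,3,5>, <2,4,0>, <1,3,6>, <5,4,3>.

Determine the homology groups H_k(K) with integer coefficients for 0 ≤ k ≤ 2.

H_0 ≅ Z,  H_1 ≅ Z/2,  H_2 = 0.

Order the vertices as 0 < 1 < 2 < 3 < 4 < 5 < 6. Listing each simplex with vertices in this order, K has dimension 2 with simplices:

  0-simplices (7): [0], [1], [2], [3], [4], [5], [6]
  1-simplices (18): [0,1], [0,2], [0,3], [0,4], [0,5], [1,2], [1,3], [1,5], [1,6], [2,3], [2,4], [2,5], [2,6], [3,4], [3,5], [3,6], [4,5], [4,6]
  2-simplices (12): [0,1,3], [0,1,5], [0,2,3], [0,2,4], [0,4,5], [1,2,5], [1,2,6], [1,3,6], [2,3,5], [2,4,6], [3,4,5], [3,4,6]

Hence C_0 ≅ Z^7, C_1 ≅ Z^18, C_2 ≅ Z^12.

Boundary ∂_1: C_1 → C_0 is given by ∂[p,q] = [q] − [p]. For instance
  ∂[0,5] = [5] − [0].
As a 7×18 matrix over Z this has rank 6, with invariant factors (1,1,1,1,1,1).

The boundary map ∂_2: C_2 → C_1 sends each 2-simplex [p,q,r] to [q,r] − [p,r] + [p,q]. For instance
  ∂[0,4,5] = [4,5] − [0,5] + [0,4],
  ∂[0,1,5] = [1,5] − [0,5] + [0,1].
The resulting 18×12 matrix has rank 12, and its Smith normal form has invariant factors (1,1,1,1,1,1,1,1,1,1,1,2).

Now H_k = ker ∂_k / im ∂_{k+1}, so:

  H_0: rank C_0 − rank ∂_1 = 7 − 6 = 1, and the invariant factors of ∂_1 are all 1, so H_0 = Z.
  H_1: rank ker ∂_1 − rank ∂_2 = (18 − 6) − 12 = 0, and ∂_2 has invariant factor 2 > 1, so H_1 = Z/2.
  H_2: rank ker ∂_2 − rank ∂_3 = (12 − 12) − 0 = 0, and there is no ∂_3, so H_2 = 0.

As a check, the Euler characteristic is 7 − 18 + 12 = 1, which agrees with 1 − 0 + 0 = 1.
(K is a triangulation of the real projective plane RP^2.)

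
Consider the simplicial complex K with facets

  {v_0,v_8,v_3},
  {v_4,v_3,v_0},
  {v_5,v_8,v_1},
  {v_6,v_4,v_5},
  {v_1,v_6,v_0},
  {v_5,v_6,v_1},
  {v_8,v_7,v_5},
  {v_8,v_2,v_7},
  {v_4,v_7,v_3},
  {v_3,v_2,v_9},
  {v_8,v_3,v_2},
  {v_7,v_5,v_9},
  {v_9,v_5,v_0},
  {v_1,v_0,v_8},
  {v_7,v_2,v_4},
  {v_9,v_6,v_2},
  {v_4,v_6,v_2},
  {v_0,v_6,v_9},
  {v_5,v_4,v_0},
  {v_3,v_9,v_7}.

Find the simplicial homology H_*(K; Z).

We work with the vertex ordering v_0 < v_1 < v_2 < v_3 < v_4 < v_5 < v_6 < v_7 < v_8 < v_9. The simplices of K, each written with vertices in increasing order, are:

  0-simplices (10): [v_0], [v_1], [v_2], [v_3], [v_4], [v_5], [v_6], [v_7], [v_8], [v_9]
  1-simplices (30): (30 of them)
  2-simplices (20): (20 of them)

so the chain groups are C_0 ≅ Z^10, C_1 ≅ Z^30, C_2 ≅ Z^20.

∂_1: C_1 → C_0 sends each edge [p,q] (with p < q) to q − p.
The resulting 10×30 matrix has rank 9, and its Smith normal form has invariant factors (1,1,1,1,1,1,1,1,1).

The boundary map ∂_2: C_2 → C_1 acts by ∂[p,q,r] = [q,r] − [p,r] + [p,q]. For instance
  ∂[v_0,v_5,v_9] = [v_5,v_9] − [v_0,v_9] + [v_0,v_5],
  ∂[v_0,v_6,v_9] = [v_6,v_9] − [v_0,v_9] + [v_0,v_6].
The resulting 30×20 matrix has rank 20, and its Smith normal form has invariant factors (1,1,1,1,1,1,1,1,1,1,1,1,1,1,1,1,1,1,1,2).

Now H_k = ker ∂_k / im ∂_{k+1}, so:

  H_0: rank C_0 − rank ∂_1 = 10 − 9 = 1, and the invariant factors of ∂_1 are all 1, so H_0 = Z.
  H_1: rank ker ∂_1 − rank ∂_2 = (30 − 9) − 20 = 1, and ∂_2 has invariant factor 2 > 1, so H_1 = Z ⊕ Z_2.
  H_2: rank ker ∂_2 − rank ∂_3 = (20 − 20) − 0 = 0, and there is no ∂_3, so H_2 = 0.

(K is a triangulation of the Klein bottle.)

H_0 = Z,  H_1 = Z ⊕ Z_2,  H_2 = 0.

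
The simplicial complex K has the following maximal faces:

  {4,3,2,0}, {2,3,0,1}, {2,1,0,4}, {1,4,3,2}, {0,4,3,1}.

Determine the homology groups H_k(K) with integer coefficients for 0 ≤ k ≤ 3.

H_0 ≅ Z,  H_1 = 0,  H_2 = 0,  H_3 ≅ Z.

K has 5 vertices, 10 edges, 10 triangles, 5 3-simplices.
rank ∂_0 = 0, rank ∂_1 = 4 ⇒ b_0 = 5 − 0 − 4 = 1; all invariant factors of ∂_1 are 1 so no torsion. So H_0 ≅ Z.
rank ∂_1 = 4, rank ∂_2 = 6 ⇒ b_1 = 10 − 4 − 6 = 0; all invariant factors of ∂_2 are 1 so no torsion. So H_1 ≅ 0.
rank ∂_2 = 6, rank ∂_3 = 4 ⇒ b_2 = 10 − 6 − 4 = 0; all invariant factors of ∂_3 are 1 so no torsion. So H_2 ≅ 0.
rank ∂_3 = 4, rank ∂_4 = 0 ⇒ b_3 = 5 − 4 − 0 = 1. So H_3 ≅ Z.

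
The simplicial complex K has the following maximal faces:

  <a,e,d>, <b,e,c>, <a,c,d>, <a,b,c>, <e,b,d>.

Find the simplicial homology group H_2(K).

H_2 = 0.

K has 5 vertices, 10 edges, 5 triangles.
rank ∂_2 = 5, rank ∂_3 = 0 ⇒ b_2 = 5 − 5 − 0 = 0. So H_2 = 0.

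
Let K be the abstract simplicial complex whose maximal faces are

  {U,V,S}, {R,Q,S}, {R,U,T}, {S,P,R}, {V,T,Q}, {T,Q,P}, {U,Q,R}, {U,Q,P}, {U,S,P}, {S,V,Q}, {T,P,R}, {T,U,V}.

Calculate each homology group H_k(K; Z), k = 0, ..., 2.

Order the vertices as P < Q < R < S < T < U < V. Listing each simplex with vertices in this order, K has dimension 2 with simplices:

  0-simplices (7): P, Q, R, S, T, U, V
  1-simplices (18): PQ, PR, PS, PT, PU, QR, QS, QT, QU, QV, RS, RT, RU, SU, SV, TU, TV, UV
  2-simplices (12): PQT, PQU, PRS, PRT, PSU, QRS, QRU, QSV, QTV, RTU, SUV, TUV

giving chain groups C_0 ≅ Z^7, C_1 ≅ Z^18, C_2 ≅ Z^12.

∂_1: C_1 → C_0 sends each edge [p,q] (with p < q) to q − p. For instance
  ∂TU = U − T.
The 7×18 boundary matrix has rank 6 and Smith normal form diag(1,1,1,1,1,1).

∂_2: C_2 → C_1 acts by ∂[p,q,r] = [q,r] − [p,r] + [p,q]. For instance
  ∂QRU = RU − QU + QR,
  ∂PSU = SU − PU + PS.
The 18×12 boundary matrix has rank 12 and Smith normal form diag(1,1,1,1,1,1,1,1,1,1,1,2).

Computing H_k = (kernel of ∂_k) / (image of ∂_{k+1}):

  H_0: rank C_0 − rank ∂_1 = 7 − 6 = 1, and the invariant factors of ∂_1 are all 1, so H_0 ≅ Z.
  H_1: rank ker ∂_1 − rank ∂_2 = (18 − 6) − 12 = 0, and ∂_2 has invariant factor 2 > 1, so H_1 ≅ Z/2.
  H_2: rank ker ∂_2 − rank ∂_3 = (12 − 12) − 0 = 0, and there is no ∂_3, so H_2 ≅ 0.

H_0 = Z,  H_1 = Z/2,  H_2 = 0.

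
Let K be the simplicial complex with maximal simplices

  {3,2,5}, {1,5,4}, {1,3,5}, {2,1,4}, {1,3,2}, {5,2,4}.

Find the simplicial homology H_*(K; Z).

H_0 ≅ Z,  H_1 = 0,  H_2 ≅ Z.

K has 5 vertices, 9 edges, 6 triangles.
rank ∂_0 = 0, rank ∂_1 = 4 ⇒ b_0 = 5 − 0 − 4 = 1; all invariant factors of ∂_1 are 1 so no torsion. So H_0 = Z.
rank ∂_1 = 4, rank ∂_2 = 5 ⇒ b_1 = 9 − 4 − 5 = 0; all invariant factors of ∂_2 are 1 so no torsion. So H_1 = 0.
rank ∂_2 = 5, rank ∂_3 = 0 ⇒ b_2 = 6 − 5 − 0 = 1. So H_2 = Z.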